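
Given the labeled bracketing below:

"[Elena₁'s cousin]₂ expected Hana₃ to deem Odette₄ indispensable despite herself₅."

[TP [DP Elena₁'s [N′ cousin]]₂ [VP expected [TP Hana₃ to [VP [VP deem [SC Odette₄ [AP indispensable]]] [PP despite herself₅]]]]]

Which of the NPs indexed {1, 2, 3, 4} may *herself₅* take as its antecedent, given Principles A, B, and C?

{3}

*herself* is an anaphor, so Principle A applies: it must be bound in its binding domain.
Binding domain of *herself₅*: the embedded TP, whose subject is Hana₃.
*Elena₁* does not c-command the anaphor → cannot bind it.
*[Elena₁'s cousin]₂* c-commands the anaphor but is outside its binding domain → cannot satisfy Principle A.
*Hana₃* c-commands the anaphor within its binding domain → licit binder.
*Odette₄* does not c-command the anaphor → cannot bind it.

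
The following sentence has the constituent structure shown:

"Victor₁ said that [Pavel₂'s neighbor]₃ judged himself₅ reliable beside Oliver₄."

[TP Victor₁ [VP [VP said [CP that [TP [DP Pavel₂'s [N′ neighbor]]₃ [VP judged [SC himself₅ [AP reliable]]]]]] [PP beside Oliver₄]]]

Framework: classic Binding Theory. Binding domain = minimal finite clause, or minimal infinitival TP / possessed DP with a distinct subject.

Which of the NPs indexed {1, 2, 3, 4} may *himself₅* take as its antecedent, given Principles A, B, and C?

*himself* is an anaphor, so Principle A applies: it must be bound in its binding domain.
Binding domain of *himself₅*: the embedded TP, whose subject is [Pavel₂'s neighbor]₃.
*Victor₁* c-commands the anaphor but is outside its binding domain → cannot satisfy Principle A.
*Pavel₂* does not c-command the anaphor → cannot bind it.
*[Pavel₂'s neighbor]₃* c-commands the anaphor within its binding domain → licit binder.
*Oliver₄* does not c-command the anaphor → cannot bind it.

{3}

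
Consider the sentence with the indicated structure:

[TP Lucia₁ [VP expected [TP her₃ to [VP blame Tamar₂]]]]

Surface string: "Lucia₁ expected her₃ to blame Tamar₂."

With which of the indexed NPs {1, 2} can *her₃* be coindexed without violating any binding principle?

*her* is a pronoun, so Principle B applies: it must be free in its binding domain.
Binding domain of *her₃*: the matrix TP, whose subject is Lucia₁.
*Lucia₁* c-commands the pronoun within its binding domain → coindexation would violate Principle B.
*Tamar₂*: the pronoun c-commands this R-expression → coindexation would violate Principle C on *Tamar₂*.

none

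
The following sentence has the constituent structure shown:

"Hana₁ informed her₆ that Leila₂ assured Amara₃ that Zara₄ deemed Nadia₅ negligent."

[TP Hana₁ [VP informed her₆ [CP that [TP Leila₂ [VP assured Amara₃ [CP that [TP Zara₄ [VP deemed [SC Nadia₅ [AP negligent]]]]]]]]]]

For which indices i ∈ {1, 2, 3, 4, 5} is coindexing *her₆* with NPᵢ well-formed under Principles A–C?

*her* is a pronoun, so Principle B applies: it must be free in its binding domain.
Binding domain of *her₆*: the matrix TP, whose subject is Hana₁.
*Hana₁* c-commands the pronoun within its binding domain → coindexation would violate Principle B.
*Leila₂*: the pronoun c-commands this R-expression → coindexation would violate Principle C on *Leila₂*.
*Amara₃*: the pronoun c-commands this R-expression → coindexation would violate Principle C on *Amara₃*.
*Zara₄*: the pronoun c-commands this R-expression → coindexation would violate Principle C on *Zara₄*.
*Nadia₅*: the pronoun c-commands this R-expression → coindexation would violate Principle C on *Nadia₅*.

none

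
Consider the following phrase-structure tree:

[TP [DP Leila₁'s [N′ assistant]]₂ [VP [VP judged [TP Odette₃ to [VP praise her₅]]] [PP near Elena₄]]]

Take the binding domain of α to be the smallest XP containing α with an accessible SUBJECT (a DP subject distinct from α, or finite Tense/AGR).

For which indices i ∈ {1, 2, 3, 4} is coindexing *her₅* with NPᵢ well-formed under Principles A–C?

{1, 2, 4}

*her* is a pronoun, so Principle B applies: it must be free in its binding domain.
Binding domain of *her₅*: the embedded TP, whose subject is Odette₃.
*Leila₁* and the pronoun do not c-command one another → neither Principle B nor Principle C is at stake; coindexation permitted.
*[Leila₁'s assistant]₂* c-commands the pronoun but from outside its binding domain, and is not c-commanded by it → coindexation permitted.
*Odette₃* c-commands the pronoun within its binding domain → coindexation would violate Principle B.
*Elena₄* and the pronoun do not c-command one another → neither Principle B nor Principle C is at stake; coindexation permitted.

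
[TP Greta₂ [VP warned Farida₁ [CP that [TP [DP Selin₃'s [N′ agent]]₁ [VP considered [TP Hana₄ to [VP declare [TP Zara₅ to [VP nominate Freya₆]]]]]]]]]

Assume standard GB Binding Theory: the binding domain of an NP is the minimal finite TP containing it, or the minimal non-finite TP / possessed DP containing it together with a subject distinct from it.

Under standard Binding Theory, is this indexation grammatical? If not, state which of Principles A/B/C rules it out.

Principle C

The two coindexed NPs are *[Selin₃'s agent]₁* and *Farida₁*.
*[Selin₃'s agent]₁* is an R-expression. Principle C requires it to be free everywhere.
*Farida₁* c-commands it and carries the same index.
The R-expression is bound → Principle C violation.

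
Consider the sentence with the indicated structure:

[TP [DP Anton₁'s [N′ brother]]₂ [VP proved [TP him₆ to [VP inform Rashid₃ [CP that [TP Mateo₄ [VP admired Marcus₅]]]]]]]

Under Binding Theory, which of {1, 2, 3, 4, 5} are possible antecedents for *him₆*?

{1}

*him* is a pronoun, so Principle B applies: it must be free in its binding domain.
Binding domain of *him₆*: the matrix TP, whose subject is [Anton₁'s brother]₂.
*Anton₁* and the pronoun do not c-command one another → neither Principle B nor Principle C is at stake; coindexation permitted.
*[Anton₁'s brother]₂* c-commands the pronoun within its binding domain → coindexation would violate Principle B.
*Rashid₃*: the pronoun c-commands this R-expression → coindexation would violate Principle C on *Rashid₃*.
*Mateo₄*: the pronoun c-commands this R-expression → coindexation would violate Principle C on *Mateo₄*.
*Marcus₅*: the pronoun c-commands this R-expression → coindexation would violate Principle C on *Marcus₅*.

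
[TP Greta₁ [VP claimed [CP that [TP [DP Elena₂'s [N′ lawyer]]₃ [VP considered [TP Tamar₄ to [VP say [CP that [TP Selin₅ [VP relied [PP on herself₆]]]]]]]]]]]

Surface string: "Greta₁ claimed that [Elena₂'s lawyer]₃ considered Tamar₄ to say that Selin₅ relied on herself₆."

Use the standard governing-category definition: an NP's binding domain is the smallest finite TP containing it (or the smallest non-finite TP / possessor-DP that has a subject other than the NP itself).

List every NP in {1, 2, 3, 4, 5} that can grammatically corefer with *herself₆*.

{5}

*herself* is an anaphor, so Principle A applies: it must be bound in its binding domain.
Binding domain of *herself₆*: the embedded TP, whose subject is Selin₅.
*Greta₁* c-commands the anaphor but is outside its binding domain → cannot satisfy Principle A.
*Elena₂* does not c-command the anaphor → cannot bind it.
*[Elena₂'s lawyer]₃* c-commands the anaphor but is outside its binding domain → cannot satisfy Principle A.
*Tamar₄* c-commands the anaphor but is outside its binding domain → cannot satisfy Principle A.
*Selin₅* c-commands the anaphor within its binding domain → licit binder.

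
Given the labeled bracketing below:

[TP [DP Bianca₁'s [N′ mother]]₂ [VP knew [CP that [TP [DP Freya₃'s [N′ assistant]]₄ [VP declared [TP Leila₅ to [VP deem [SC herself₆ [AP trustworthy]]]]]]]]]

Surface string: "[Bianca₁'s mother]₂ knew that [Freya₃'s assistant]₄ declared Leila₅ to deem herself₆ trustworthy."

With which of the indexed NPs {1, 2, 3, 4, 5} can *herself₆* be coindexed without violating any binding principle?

{5}

*herself* is an anaphor, so Principle A applies: it must be bound in its binding domain.
Binding domain of *herself₆*: the embedded TP, whose subject is Leila₅.
*Bianca₁* does not c-command the anaphor → cannot bind it.
*[Bianca₁'s mother]₂* c-commands the anaphor but is outside its binding domain → cannot satisfy Principle A.
*Freya₃* does not c-command the anaphor → cannot bind it.
*[Freya₃'s assistant]₄* c-commands the anaphor but is outside its binding domain → cannot satisfy Principle A.
*Leila₅* c-commands the anaphor within its binding domain → licit binder.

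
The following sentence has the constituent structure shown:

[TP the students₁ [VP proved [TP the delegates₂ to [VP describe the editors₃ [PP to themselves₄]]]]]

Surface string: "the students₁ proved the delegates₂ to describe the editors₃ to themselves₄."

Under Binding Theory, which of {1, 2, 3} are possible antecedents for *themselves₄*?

*themselves* is an anaphor, so Principle A applies: it must be bound in its binding domain.
Binding domain of *themselves₄*: the embedded TP, whose subject is the delegates₂.
*the students₁* c-commands the anaphor but is outside its binding domain → cannot satisfy Principle A.
*the delegates₂* c-commands the anaphor within its binding domain → licit binder.
*the editors₃* c-commands the anaphor within its binding domain → licit binder.

{2, 3}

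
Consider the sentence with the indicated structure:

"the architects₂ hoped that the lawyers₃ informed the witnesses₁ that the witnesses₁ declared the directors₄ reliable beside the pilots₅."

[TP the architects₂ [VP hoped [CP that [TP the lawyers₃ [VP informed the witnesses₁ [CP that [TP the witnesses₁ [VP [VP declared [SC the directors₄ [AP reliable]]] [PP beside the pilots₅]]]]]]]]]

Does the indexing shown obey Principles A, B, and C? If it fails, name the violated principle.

The two coindexed NPs are *the witnesses₁* (the higher occurrence) and *the witnesses₁* (the lower occurrence).
*the witnesses₁* (the lower occurrence) is an R-expression. Principle C requires it to be free everywhere.
*the witnesses₁* (the higher occurrence) c-commands it and carries the same index.
The R-expression is bound → Principle C violation.

Principle C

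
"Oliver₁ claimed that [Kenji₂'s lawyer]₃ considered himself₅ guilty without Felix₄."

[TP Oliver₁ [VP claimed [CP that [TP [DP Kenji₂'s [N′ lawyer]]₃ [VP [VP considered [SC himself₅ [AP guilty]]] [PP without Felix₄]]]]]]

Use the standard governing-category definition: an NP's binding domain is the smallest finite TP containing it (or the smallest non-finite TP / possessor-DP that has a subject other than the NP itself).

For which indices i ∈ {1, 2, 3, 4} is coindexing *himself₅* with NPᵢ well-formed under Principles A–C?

*himself* is an anaphor, so Principle A applies: it must be bound in its binding domain.
Binding domain of *himself₅*: the embedded TP, whose subject is [Kenji₂'s lawyer]₃.
*Oliver₁* c-commands the anaphor but is outside its binding domain → cannot satisfy Principle A.
*Kenji₂* does not c-command the anaphor → cannot bind it.
*[Kenji₂'s lawyer]₃* c-commands the anaphor within its binding domain → licit binder.
*Felix₄* does not c-command the anaphor → cannot bind it.

{3}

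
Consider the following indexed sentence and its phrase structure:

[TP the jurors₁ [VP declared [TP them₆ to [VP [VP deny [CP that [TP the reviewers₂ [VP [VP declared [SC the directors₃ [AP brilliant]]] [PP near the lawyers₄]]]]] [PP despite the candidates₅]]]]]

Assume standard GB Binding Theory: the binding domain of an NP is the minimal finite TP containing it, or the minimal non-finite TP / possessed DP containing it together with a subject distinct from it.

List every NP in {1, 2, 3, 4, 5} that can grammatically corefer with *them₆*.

none

*them* is a pronoun, so Principle B applies: it must be free in its binding domain.
Binding domain of *them₆*: the matrix TP, whose subject is the jurors₁.
*the jurors₁* c-commands the pronoun within its binding domain → coindexation would violate Principle B.
*the reviewers₂*: the pronoun c-commands this R-expression → coindexation would violate Principle C on *the reviewers₂*.
*the directors₃*: the pronoun c-commands this R-expression → coindexation would violate Principle C on *the directors₃*.
*the lawyers₄*: the pronoun c-commands this R-expression → coindexation would violate Principle C on *the lawyers₄*.
*the candidates₅*: the pronoun c-commands this R-expression → coindexation would violate Principle C on *the candidates₅*.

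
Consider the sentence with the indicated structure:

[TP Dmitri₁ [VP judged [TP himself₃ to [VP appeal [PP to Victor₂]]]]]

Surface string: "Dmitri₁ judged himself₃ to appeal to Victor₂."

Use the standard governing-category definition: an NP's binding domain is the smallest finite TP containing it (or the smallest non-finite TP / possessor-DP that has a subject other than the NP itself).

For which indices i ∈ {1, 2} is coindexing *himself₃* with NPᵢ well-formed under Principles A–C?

{1}

*himself* is an anaphor, so Principle A applies: it must be bound in its binding domain.
Binding domain of *himself₃*: the matrix TP, whose subject is Dmitri₁.
*Dmitri₁* c-commands the anaphor within its binding domain → licit binder.
*Victor₂* does not c-command the anaphor → cannot bind it.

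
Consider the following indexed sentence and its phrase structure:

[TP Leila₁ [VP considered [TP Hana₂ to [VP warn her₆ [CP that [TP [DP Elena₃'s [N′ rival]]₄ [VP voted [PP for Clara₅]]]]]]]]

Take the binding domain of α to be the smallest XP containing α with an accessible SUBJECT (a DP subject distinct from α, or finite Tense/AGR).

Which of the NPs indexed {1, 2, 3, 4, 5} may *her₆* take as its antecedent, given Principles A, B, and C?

{1}

*her* is a pronoun, so Principle B applies: it must be free in its binding domain.
Binding domain of *her₆*: the embedded TP, whose subject is Hana₂.
*Leila₁* c-commands the pronoun but from outside its binding domain, and is not c-commanded by it → coindexation permitted.
*Hana₂* c-commands the pronoun within its binding domain → coindexation would violate Principle B.
*Elena₃*: the pronoun c-commands this R-expression → coindexation would violate Principle C on *Elena₃*.
*[Elena₃'s rival]₄*: the pronoun c-commands this R-expression → coindexation would violate Principle C on *[Elena₃'s rival]₄*.
*Clara₅*: the pronoun c-commands this R-expression → coindexation would violate Principle C on *Clara₅*.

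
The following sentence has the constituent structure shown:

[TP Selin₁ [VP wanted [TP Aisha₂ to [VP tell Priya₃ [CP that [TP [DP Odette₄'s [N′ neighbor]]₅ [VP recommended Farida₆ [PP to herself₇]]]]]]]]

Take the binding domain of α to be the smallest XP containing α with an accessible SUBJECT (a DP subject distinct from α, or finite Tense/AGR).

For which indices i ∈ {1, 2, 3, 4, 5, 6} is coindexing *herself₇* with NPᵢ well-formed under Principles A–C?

{5, 6}

*herself* is an anaphor, so Principle A applies: it must be bound in its binding domain.
Binding domain of *herself₇*: the embedded TP, whose subject is [Odette₄'s neighbor]₅.
*Selin₁* c-commands the anaphor but is outside its binding domain → cannot satisfy Principle A.
*Aisha₂* c-commands the anaphor but is outside its binding domain → cannot satisfy Principle A.
*Priya₃* c-commands the anaphor but is outside its binding domain → cannot satisfy Principle A.
*Odette₄* does not c-command the anaphor → cannot bind it.
*[Odette₄'s neighbor]₅* c-commands the anaphor within its binding domain → licit binder.
*Farida₆* c-commands the anaphor within its binding domain → licit binder.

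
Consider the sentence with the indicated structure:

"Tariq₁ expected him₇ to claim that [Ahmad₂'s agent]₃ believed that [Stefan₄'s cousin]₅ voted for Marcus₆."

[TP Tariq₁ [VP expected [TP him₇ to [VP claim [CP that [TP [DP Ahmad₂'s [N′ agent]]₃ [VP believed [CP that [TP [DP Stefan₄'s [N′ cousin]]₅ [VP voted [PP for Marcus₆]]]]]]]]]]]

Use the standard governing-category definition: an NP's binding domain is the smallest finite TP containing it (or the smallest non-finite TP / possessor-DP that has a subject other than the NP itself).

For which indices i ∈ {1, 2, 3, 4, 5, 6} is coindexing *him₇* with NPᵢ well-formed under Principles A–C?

none

*him* is a pronoun, so Principle B applies: it must be free in its binding domain.
Binding domain of *him₇*: the matrix TP, whose subject is Tariq₁.
*Tariq₁* c-commands the pronoun within its binding domain → coindexation would violate Principle B.
*Ahmad₂*: the pronoun c-commands this R-expression → coindexation would violate Principle C on *Ahmad₂*.
*[Ahmad₂'s agent]₃*: the pronoun c-commands this R-expression → coindexation would violate Principle C on *[Ahmad₂'s agent]₃*.
*Stefan₄*: the pronoun c-commands this R-expression → coindexation would violate Principle C on *Stefan₄*.
*[Stefan₄'s cousin]₅*: the pronoun c-commands this R-expression → coindexation would violate Principle C on *[Stefan₄'s cousin]₅*.
*Marcus₆*: the pronoun c-commands this R-expression → coindexation would violate Principle C on *Marcus₆*.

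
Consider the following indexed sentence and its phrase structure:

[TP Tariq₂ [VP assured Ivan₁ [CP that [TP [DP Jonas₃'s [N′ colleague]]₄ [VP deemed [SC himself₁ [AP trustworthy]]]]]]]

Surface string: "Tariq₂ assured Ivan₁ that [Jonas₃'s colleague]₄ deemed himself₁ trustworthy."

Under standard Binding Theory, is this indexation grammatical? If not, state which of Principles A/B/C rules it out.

Principle A

The two coindexed NPs are *Ivan₁* and *himself₁*.
*himself₁* is an anaphor. Principle A requires it to be bound within its binding domain — the embedded TP, whose subject is [Jonas₃'s colleague]₄.
Within that domain it is c-commanded by *[Jonas₃'s colleague]₄*, which does not share its index.
*Ivan₁* does c-command the anaphor, but from outside its binding domain.
The anaphor is unbound in its domain → Principle A violation.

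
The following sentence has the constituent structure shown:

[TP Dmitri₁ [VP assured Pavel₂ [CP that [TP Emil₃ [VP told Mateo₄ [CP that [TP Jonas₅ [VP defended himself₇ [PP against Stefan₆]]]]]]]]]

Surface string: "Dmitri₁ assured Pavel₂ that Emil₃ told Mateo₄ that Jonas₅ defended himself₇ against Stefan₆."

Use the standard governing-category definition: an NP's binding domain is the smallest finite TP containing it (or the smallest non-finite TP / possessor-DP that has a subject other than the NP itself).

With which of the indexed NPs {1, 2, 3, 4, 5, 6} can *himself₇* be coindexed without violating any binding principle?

*himself* is an anaphor, so Principle A applies: it must be bound in its binding domain.
Binding domain of *himself₇*: the embedded TP, whose subject is Jonas₅.
*Dmitri₁* c-commands the anaphor but is outside its binding domain → cannot satisfy Principle A.
*Pavel₂* c-commands the anaphor but is outside its binding domain → cannot satisfy Principle A.
*Emil₃* c-commands the anaphor but is outside its binding domain → cannot satisfy Principle A.
*Mateo₄* c-commands the anaphor but is outside its binding domain → cannot satisfy Principle A.
*Jonas₅* c-commands the anaphor within its binding domain → licit binder.
*Stefan₆* does not c-command the anaphor → cannot bind it.

{5}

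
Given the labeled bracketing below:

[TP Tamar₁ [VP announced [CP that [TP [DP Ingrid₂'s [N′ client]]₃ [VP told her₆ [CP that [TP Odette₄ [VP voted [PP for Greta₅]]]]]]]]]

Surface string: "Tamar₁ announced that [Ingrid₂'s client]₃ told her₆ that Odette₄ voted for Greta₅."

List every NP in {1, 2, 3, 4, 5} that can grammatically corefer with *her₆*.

*her* is a pronoun, so Principle B applies: it must be free in its binding domain.
Binding domain of *her₆*: the embedded TP, whose subject is [Ingrid₂'s client]₃.
*Tamar₁* c-commands the pronoun but from outside its binding domain, and is not c-commanded by it → coindexation permitted.
*Ingrid₂* and the pronoun do not c-command one another → neither Principle B nor Principle C is at stake; coindexation permitted.
*[Ingrid₂'s client]₃* c-commands the pronoun within its binding domain → coindexation would violate Principle B.
*Odette₄*: the pronoun c-commands this R-expression → coindexation would violate Principle C on *Odette₄*.
*Greta₅*: the pronoun c-commands this R-expression → coindexation would violate Principle C on *Greta₅*.

{1, 2}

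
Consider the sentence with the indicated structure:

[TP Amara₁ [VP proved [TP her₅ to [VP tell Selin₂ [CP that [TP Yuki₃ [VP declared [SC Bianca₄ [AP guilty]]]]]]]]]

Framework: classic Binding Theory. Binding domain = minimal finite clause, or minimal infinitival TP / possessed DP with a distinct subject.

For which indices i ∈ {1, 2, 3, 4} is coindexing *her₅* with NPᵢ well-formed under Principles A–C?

none

*her* is a pronoun, so Principle B applies: it must be free in its binding domain.
Binding domain of *her₅*: the matrix TP, whose subject is Amara₁.
*Amara₁* c-commands the pronoun within its binding domain → coindexation would violate Principle B.
*Selin₂*: the pronoun c-commands this R-expression → coindexation would violate Principle C on *Selin₂*.
*Yuki₃*: the pronoun c-commands this R-expression → coindexation would violate Principle C on *Yuki₃*.
*Bianca₄*: the pronoun c-commands this R-expression → coindexation would violate Principle C on *Bianca₄*.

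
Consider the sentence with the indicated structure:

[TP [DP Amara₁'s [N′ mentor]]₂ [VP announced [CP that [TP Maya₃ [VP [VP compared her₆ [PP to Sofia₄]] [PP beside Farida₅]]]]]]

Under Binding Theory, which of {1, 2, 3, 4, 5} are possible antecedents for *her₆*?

{1, 2, 5}

*her* is a pronoun, so Principle B applies: it must be free in its binding domain.
Binding domain of *her₆*: the embedded TP, whose subject is Maya₃.
*Amara₁* and the pronoun do not c-command one another → neither Principle B nor Principle C is at stake; coindexation permitted.
*[Amara₁'s mentor]₂* c-commands the pronoun but from outside its binding domain, and is not c-commanded by it → coindexation permitted.
*Maya₃* c-commands the pronoun within its binding domain → coindexation would violate Principle B.
*Sofia₄*: the pronoun c-commands this R-expression → coindexation would violate Principle C on *Sofia₄*.
*Farida₅* and the pronoun do not c-command one another → neither Principle B nor Principle C is at stake; coindexation permitted.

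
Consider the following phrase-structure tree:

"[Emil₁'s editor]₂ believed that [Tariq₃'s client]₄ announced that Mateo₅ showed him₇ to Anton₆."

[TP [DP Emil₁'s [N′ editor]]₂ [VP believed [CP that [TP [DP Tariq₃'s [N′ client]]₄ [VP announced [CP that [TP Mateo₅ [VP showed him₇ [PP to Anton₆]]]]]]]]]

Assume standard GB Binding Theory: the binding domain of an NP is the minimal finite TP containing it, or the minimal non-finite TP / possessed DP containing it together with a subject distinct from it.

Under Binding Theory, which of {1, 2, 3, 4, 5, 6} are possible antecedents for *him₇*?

{1, 2, 3, 4}

*him* is a pronoun, so Principle B applies: it must be free in its binding domain.
Binding domain of *him₇*: the embedded TP, whose subject is Mateo₅.
*Emil₁* and the pronoun do not c-command one another → neither Principle B nor Principle C is at stake; coindexation permitted.
*[Emil₁'s editor]₂* c-commands the pronoun but from outside its binding domain, and is not c-commanded by it → coindexation permitted.
*Tariq₃* and the pronoun do not c-command one another → neither Principle B nor Principle C is at stake; coindexation permitted.
*[Tariq₃'s client]₄* c-commands the pronoun but from outside its binding domain, and is not c-commanded by it → coindexation permitted.
*Mateo₅* c-commands the pronoun within its binding domain → coindexation would violate Principle B.
*Anton₆*: the pronoun c-commands this R-expression → coindexation would violate Principle C on *Anton₆*.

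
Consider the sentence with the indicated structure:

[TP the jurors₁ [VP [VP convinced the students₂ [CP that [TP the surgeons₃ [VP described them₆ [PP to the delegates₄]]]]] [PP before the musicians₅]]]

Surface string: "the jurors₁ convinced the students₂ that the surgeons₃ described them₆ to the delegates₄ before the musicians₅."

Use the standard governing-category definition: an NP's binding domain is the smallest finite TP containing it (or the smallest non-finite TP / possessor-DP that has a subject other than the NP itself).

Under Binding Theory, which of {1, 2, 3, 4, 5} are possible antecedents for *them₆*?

{1, 2, 5}

*them* is a pronoun, so Principle B applies: it must be free in its binding domain.
Binding domain of *them₆*: the embedded TP, whose subject is the surgeons₃.
*the jurors₁* c-commands the pronoun but from outside its binding domain, and is not c-commanded by it → coindexation permitted.
*the students₂* c-commands the pronoun but from outside its binding domain, and is not c-commanded by it → coindexation permitted.
*the surgeons₃* c-commands the pronoun within its binding domain → coindexation would violate Principle B.
*the delegates₄*: the pronoun c-commands this R-expression → coindexation would violate Principle C on *the delegates₄*.
*the musicians₅* and the pronoun do not c-command one another → neither Principle B nor Principle C is at stake; coindexation permitted.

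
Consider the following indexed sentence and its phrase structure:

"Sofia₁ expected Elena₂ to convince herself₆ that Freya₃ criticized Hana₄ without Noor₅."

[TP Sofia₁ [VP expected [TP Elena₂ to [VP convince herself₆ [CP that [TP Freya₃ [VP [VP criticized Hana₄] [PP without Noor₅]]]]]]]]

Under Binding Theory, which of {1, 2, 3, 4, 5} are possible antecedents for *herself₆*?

*herself* is an anaphor, so Principle A applies: it must be bound in its binding domain.
Binding domain of *herself₆*: the embedded TP, whose subject is Elena₂.
*Sofia₁* c-commands the anaphor but is outside its binding domain → cannot satisfy Principle A.
*Elena₂* c-commands the anaphor within its binding domain → licit binder.
*Freya₃* does not c-command the anaphor → cannot bind it.
*Hana₄* does not c-command the anaphor → cannot bind it.
*Noor₅* does not c-command the anaphor → cannot bind it.

{2}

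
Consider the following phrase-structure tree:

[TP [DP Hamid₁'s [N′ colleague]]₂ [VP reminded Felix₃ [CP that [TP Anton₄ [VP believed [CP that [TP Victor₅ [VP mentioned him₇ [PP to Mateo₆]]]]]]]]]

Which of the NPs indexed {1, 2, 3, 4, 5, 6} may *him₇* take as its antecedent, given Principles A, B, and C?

*him* is a pronoun, so Principle B applies: it must be free in its binding domain.
Binding domain of *him₇*: the embedded TP, whose subject is Victor₅.
*Hamid₁* and the pronoun do not c-command one another → neither Principle B nor Principle C is at stake; coindexation permitted.
*[Hamid₁'s colleague]₂* c-commands the pronoun but from outside its binding domain, and is not c-commanded by it → coindexation permitted.
*Felix₃* c-commands the pronoun but from outside its binding domain, and is not c-commanded by it → coindexation permitted.
*Anton₄* c-commands the pronoun but from outside its binding domain, and is not c-commanded by it → coindexation permitted.
*Victor₅* c-commands the pronoun within its binding domain → coindexation would violate Principle B.
*Mateo₆*: the pronoun c-commands this R-expression → coindexation would violate Principle C on *Mateo₆*.

{1, 2, 3, 4}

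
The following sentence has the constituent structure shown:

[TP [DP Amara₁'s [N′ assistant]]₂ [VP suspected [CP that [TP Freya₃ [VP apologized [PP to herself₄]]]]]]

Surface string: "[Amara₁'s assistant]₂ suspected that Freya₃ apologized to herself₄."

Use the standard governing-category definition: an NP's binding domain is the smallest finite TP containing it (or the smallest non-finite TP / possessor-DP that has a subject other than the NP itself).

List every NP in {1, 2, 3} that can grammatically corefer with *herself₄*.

*herself* is an anaphor, so Principle A applies: it must be bound in its binding domain.
Binding domain of *herself₄*: the embedded TP, whose subject is Freya₃.
*Amara₁* does not c-command the anaphor → cannot bind it.
*[Amara₁'s assistant]₂* c-commands the anaphor but is outside its binding domain → cannot satisfy Principle A.
*Freya₃* c-commands the anaphor within its binding domain → licit binder.

{3}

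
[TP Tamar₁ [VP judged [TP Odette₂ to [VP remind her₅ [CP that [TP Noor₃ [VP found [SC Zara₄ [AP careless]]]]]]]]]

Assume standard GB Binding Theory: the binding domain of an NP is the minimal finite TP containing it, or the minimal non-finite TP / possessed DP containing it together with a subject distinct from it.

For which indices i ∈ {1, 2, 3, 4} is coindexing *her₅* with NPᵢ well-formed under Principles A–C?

*her* is a pronoun, so Principle B applies: it must be free in its binding domain.
Binding domain of *her₅*: the embedded TP, whose subject is Odette₂.
*Tamar₁* c-commands the pronoun but from outside its binding domain, and is not c-commanded by it → coindexation permitted.
*Odette₂* c-commands the pronoun within its binding domain → coindexation would violate Principle B.
*Noor₃*: the pronoun c-commands this R-expression → coindexation would violate Principle C on *Noor₃*.
*Zara₄*: the pronoun c-commands this R-expression → coindexation would violate Principle C on *Zara₄*.

{1}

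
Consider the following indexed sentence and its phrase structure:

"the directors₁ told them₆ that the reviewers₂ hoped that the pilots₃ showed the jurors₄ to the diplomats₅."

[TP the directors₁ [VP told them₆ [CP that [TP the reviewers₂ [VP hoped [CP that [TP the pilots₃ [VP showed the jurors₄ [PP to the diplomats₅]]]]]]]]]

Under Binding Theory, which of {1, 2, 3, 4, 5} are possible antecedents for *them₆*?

none

*them* is a pronoun, so Principle B applies: it must be free in its binding domain.
Binding domain of *them₆*: the matrix TP, whose subject is the directors₁.
*the directors₁* c-commands the pronoun within its binding domain → coindexation would violate Principle B.
*the reviewers₂*: the pronoun c-commands this R-expression → coindexation would violate Principle C on *the reviewers₂*.
*the pilots₃*: the pronoun c-commands this R-expression → coindexation would violate Principle C on *the pilots₃*.
*the jurors₄*: the pronoun c-commands this R-expression → coindexation would violate Principle C on *the jurors₄*.
*the diplomats₅*: the pronoun c-commands this R-expression → coindexation would violate Principle C on *the diplomats₅*.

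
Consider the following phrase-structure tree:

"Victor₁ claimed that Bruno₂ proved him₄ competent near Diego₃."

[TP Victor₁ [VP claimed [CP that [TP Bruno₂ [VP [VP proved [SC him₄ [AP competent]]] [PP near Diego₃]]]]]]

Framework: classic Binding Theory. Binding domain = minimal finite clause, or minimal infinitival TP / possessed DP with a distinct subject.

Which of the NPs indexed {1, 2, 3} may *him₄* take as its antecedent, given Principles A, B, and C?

*him* is a pronoun, so Principle B applies: it must be free in its binding domain.
Binding domain of *him₄*: the embedded TP, whose subject is Bruno₂.
*Victor₁* c-commands the pronoun but from outside its binding domain, and is not c-commanded by it → coindexation permitted.
*Bruno₂* c-commands the pronoun within its binding domain → coindexation would violate Principle B.
*Diego₃* and the pronoun do not c-command one another → neither Principle B nor Principle C is at stake; coindexation permitted.

{1, 3}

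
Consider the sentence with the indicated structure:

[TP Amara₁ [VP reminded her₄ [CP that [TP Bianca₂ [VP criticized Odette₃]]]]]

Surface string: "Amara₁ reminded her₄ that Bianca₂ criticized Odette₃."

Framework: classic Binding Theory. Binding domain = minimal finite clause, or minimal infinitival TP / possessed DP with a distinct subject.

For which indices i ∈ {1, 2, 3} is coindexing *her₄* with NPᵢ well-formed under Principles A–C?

none

*her* is a pronoun, so Principle B applies: it must be free in its binding domain.
Binding domain of *her₄*: the matrix TP, whose subject is Amara₁.
*Amara₁* c-commands the pronoun within its binding domain → coindexation would violate Principle B.
*Bianca₂*: the pronoun c-commands this R-expression → coindexation would violate Principle C on *Bianca₂*.
*Odette₃*: the pronoun c-commands this R-expression → coindexation would violate Principle C on *Odette₃*.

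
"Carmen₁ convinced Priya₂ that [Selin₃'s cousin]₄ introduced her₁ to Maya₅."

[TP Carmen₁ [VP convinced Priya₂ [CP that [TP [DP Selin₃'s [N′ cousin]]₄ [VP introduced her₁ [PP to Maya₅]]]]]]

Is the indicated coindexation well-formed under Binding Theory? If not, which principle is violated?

The two coindexed NPs are *Carmen₁* and *her₁*.
*her₁* is a pronoun; its binding domain is the embedded TP, whose subject is [Selin₃'s cousin]₄. Within that domain it is c-commanded only by *[Selin₃'s cousin]₄*, which carries a different index — the pronoun is free locally, so Principle B holds.
*Carmen₁* is an R-expression; *her₁* does not c-command it, and no other NP shares its index, so Principle C is satisfied.
All principles are respected.

grammatical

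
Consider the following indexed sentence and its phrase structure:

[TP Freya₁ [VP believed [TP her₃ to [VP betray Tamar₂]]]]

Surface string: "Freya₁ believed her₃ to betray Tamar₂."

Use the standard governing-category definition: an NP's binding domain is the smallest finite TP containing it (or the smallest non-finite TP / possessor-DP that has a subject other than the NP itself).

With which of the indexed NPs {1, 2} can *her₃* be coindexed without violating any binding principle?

none

*her* is a pronoun, so Principle B applies: it must be free in its binding domain.
Binding domain of *her₃*: the matrix TP, whose subject is Freya₁.
*Freya₁* c-commands the pronoun within its binding domain → coindexation would violate Principle B.
*Tamar₂*: the pronoun c-commands this R-expression → coindexation would violate Principle C on *Tamar₂*.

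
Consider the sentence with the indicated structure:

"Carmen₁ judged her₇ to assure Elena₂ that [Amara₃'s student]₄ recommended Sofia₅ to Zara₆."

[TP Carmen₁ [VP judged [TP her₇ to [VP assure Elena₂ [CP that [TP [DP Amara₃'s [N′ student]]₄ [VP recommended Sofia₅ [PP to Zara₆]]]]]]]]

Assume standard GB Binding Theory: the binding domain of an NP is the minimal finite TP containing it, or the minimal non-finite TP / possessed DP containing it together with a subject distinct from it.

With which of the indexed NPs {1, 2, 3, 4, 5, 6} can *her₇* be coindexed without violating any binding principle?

none

*her* is a pronoun, so Principle B applies: it must be free in its binding domain.
Binding domain of *her₇*: the matrix TP, whose subject is Carmen₁.
*Carmen₁* c-commands the pronoun within its binding domain → coindexation would violate Principle B.
*Elena₂*: the pronoun c-commands this R-expression → coindexation would violate Principle C on *Elena₂*.
*Amara₃*: the pronoun c-commands this R-expression → coindexation would violate Principle C on *Amara₃*.
*[Amara₃'s student]₄*: the pronoun c-commands this R-expression → coindexation would violate Principle C on *[Amara₃'s student]₄*.
*Sofia₅*: the pronoun c-commands this R-expression → coindexation would violate Principle C on *Sofia₅*.
*Zara₆*: the pronoun c-commands this R-expression → coindexation would violate Principle C on *Zara₆*.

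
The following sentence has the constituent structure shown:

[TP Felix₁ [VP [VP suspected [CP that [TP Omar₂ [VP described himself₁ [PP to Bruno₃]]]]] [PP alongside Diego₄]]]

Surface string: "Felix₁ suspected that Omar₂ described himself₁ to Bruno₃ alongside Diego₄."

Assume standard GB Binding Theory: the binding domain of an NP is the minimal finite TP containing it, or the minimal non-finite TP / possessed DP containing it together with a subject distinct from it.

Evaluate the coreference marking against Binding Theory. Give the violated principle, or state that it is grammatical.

Principle A

The two coindexed NPs are *Felix₁* and *himself₁*.
*himself₁* is an anaphor. Principle A requires it to be bound within its binding domain — the embedded TP, whose subject is Omar₂.
Within that domain it is c-commanded by *Omar₂*, which does not share its index.
*Felix₁* does c-command the anaphor, but from outside its binding domain.
The anaphor is unbound in its domain → Principle A violation.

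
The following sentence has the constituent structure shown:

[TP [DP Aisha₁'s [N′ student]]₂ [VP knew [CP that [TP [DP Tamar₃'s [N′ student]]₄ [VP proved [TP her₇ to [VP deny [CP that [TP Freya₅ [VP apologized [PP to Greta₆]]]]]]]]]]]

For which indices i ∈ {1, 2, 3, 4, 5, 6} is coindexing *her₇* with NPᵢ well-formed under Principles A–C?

*her* is a pronoun, so Principle B applies: it must be free in its binding domain.
Binding domain of *her₇*: the embedded TP, whose subject is [Tamar₃'s student]₄.
*Aisha₁* and the pronoun do not c-command one another → neither Principle B nor Principle C is at stake; coindexation permitted.
*[Aisha₁'s student]₂* c-commands the pronoun but from outside its binding domain, and is not c-commanded by it → coindexation permitted.
*Tamar₃* and the pronoun do not c-command one another → neither Principle B nor Principle C is at stake; coindexation permitted.
*[Tamar₃'s student]₄* c-commands the pronoun within its binding domain → coindexation would violate Principle B.
*Freya₅*: the pronoun c-commands this R-expression → coindexation would violate Principle C on *Freya₅*.
*Greta₆*: the pronoun c-commands this R-expression → coindexation would violate Principle C on *Greta₆*.

{1, 2, 3}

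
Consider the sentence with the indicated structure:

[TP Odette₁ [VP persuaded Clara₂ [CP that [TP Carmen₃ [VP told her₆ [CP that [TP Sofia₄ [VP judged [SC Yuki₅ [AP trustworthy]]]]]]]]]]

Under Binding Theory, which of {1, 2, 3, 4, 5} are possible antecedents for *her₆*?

*her* is a pronoun, so Principle B applies: it must be free in its binding domain.
Binding domain of *her₆*: the embedded TP, whose subject is Carmen₃.
*Odette₁* c-commands the pronoun but from outside its binding domain, and is not c-commanded by it → coindexation permitted.
*Clara₂* c-commands the pronoun but from outside its binding domain, and is not c-commanded by it → coindexation permitted.
*Carmen₃* c-commands the pronoun within its binding domain → coindexation would violate Principle B.
*Sofia₄*: the pronoun c-commands this R-expression → coindexation would violate Principle C on *Sofia₄*.
*Yuki₅*: the pronoun c-commands this R-expression → coindexation would violate Principle C on *Yuki₅*.

{1, 2}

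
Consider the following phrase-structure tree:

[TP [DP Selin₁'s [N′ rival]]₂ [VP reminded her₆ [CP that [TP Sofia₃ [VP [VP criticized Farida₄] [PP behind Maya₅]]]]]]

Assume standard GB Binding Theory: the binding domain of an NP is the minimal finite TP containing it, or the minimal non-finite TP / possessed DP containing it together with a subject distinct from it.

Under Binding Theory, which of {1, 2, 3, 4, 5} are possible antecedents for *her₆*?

{1}

*her* is a pronoun, so Principle B applies: it must be free in its binding domain.
Binding domain of *her₆*: the matrix TP, whose subject is [Selin₁'s rival]₂.
*Selin₁* and the pronoun do not c-command one another → neither Principle B nor Principle C is at stake; coindexation permitted.
*[Selin₁'s rival]₂* c-commands the pronoun within its binding domain → coindexation would violate Principle B.
*Sofia₃*: the pronoun c-commands this R-expression → coindexation would violate Principle C on *Sofia₃*.
*Farida₄*: the pronoun c-commands this R-expression → coindexation would violate Principle C on *Farida₄*.
*Maya₅*: the pronoun c-commands this R-expression → coindexation would violate Principle C on *Maya₅*.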